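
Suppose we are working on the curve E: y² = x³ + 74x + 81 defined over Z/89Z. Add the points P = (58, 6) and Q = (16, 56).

(59, 63)

(58, 6) + (16, 56). λ = (56 - 6)/(16 - 58) ≡ 50/47 mod 89. 47⁻¹ ≡ 36 (mod 89), so λ ≡ 20.
  x = λ² - 58 - 16 = 400 - 74 ≡ 59; y = λ·(58 - 59) - 6 ≡ 63. → (59, 63)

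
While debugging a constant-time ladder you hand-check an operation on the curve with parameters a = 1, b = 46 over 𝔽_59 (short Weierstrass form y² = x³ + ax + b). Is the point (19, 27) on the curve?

yes

y² = 27² ≡ 21; x³ + 1x + 46 = 6924 ≡ 21 (mod 59). 21 = 21.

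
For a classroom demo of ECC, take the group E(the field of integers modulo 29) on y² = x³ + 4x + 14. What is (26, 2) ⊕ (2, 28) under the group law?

(26, 2) + (2, 28). λ = (28 - 2)/(2 - 26) ≡ 26/5 mod 29. 5⁻¹ ≡ 6 (mod 29) since 5·6 = 30 ≡ 1, so λ ≡ 11.
  x = λ² - 26 - 2 = 121 - 28 ≡ 6; y = λ·(26 - 6) - 2 ≡ 15. → (6, 15)

(6, 15)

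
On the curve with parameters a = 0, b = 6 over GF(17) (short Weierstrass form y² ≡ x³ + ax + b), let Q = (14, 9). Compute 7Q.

(4, 11)

Repeated addition: build up to 7Q.
2Q: tangent at (14, 9): λ = (3·14² + 0)/(2·9) ≡ 10/1. 1⁻¹ ≡ 1 (mod 17), so λ ≡ 10·1 ≡ 10.
  x = λ² - 14 - 14 = 100 - 28 ≡ 4; y = λ·(14 - 4) - 9 ≡ 6. → (4, 6)
3Q: (4, 6) + (14, 9). λ = (9 - 6)/(14 - 4) ≡ 3/10 mod 17. 10⁻¹ ≡ 12 (mod 17), so λ ≡ 2.
  x = λ² - 4 - 14 = 4 - 18 ≡ 3; y = λ·(4 - 3) - 6 ≡ 13. → (3, 13)
4Q: (3, 13) + (14, 9). λ = (9 - 13)/(14 - 3) ≡ 13/11 mod 17. 11⁻¹ ≡ 14 (mod 17), so λ ≡ 12.
  x = λ² - 3 - 14 = 144 - 17 ≡ 8; y = λ·(3 - 8) - 13 ≡ 12. → (8, 12)
5Q: (8, 12) + (14, 9). λ = (9 - 12)/(14 - 8) ≡ 14/6 mod 17. 6⁻¹ ≡ 3 (mod 17) since 6·3 = 18 ≡ 1, so λ ≡ 8.
  x = λ² - 8 - 14 = 64 - 22 ≡ 8; y = λ·(8 - 8) - 12 ≡ 5. → (8, 5)
6Q: (8, 5) + (14, 9). λ = (9 - 5)/(14 - 8) ≡ 4/6 mod 17. 6⁻¹ ≡ 3 (mod 17), so λ ≡ 12.
  x = λ² - 8 - 14 = 144 - 22 ≡ 3; y = λ·(8 - 3) - 5 ≡ 4. → (3, 4)
7Q: (3, 4) + (14, 9). λ = (9 - 4)/(14 - 3) ≡ 5/11 mod 17. 11⁻¹ ≡ 14 (mod 17) since 11·14 = 154 ≡ 1, so λ ≡ 2.
  x = λ² - 3 - 14 = 4 - 17 ≡ 4; y = λ·(3 - 4) - 4 ≡ 11. → (4, 11)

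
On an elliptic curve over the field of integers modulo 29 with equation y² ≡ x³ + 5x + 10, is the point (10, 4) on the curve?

yes

y² = 4² ≡ 16; x³ + 5x + 10 = 1060 ≡ 16 (mod 29). 16 = 16.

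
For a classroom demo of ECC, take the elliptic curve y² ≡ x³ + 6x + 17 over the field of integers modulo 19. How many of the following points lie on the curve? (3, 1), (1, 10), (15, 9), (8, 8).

3

(3, 1): 1² ≡ 1, rhs ≡ 5 → off.
(1, 10): 10² ≡ 5, rhs ≡ 5 → on.
(15, 9): 9² ≡ 5, rhs ≡ 5 → on.
(8, 8): 8² ≡ 7, rhs ≡ 7 → on.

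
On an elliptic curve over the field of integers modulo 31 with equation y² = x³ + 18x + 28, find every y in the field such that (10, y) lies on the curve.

none

x³ + 18x + 28 = 1208 ≡ 30 (mod 31).
30 is a non-residue mod 31; no y exists.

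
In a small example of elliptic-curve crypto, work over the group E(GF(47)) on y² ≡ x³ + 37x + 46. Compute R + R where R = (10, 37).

tangent at (10, 37): λ = (3·10² + 37)/(2·37) ≡ 8/27. 27⁻¹ ≡ 7 (mod 47), so λ ≡ 8·7 ≡ 9.
  x = λ² - 10 - 10 = 81 - 20 ≡ 14; y = λ·(10 - 14) - 37 ≡ 21. → (14, 21)

(14, 21)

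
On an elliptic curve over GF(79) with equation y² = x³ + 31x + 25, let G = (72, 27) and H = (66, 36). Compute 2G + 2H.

First 2G:
Repeated addition: build up to 2G.
2G: tangent at (72, 27): λ = (3·72² + 31)/(2·27) ≡ 20/54. 54⁻¹ ≡ 60 (mod 79), so λ ≡ 20·60 ≡ 15.
  x = λ² - 72 - 72 = 225 - 144 ≡ 2; y = λ·(72 - 2) - 27 ≡ 75. → (2, 75)
2G = (2, 75).
Next 2H:
Repeated addition: build up to 2H.
2H: tangent at (66, 36): λ = (3·66² + 31)/(2·36) ≡ 64/72. 72⁻¹ ≡ 45 (mod 79) since 72·45 = 3240 ≡ 1, so λ ≡ 64·45 ≡ 36.
  x = λ² - 66 - 66 = 1296 - 132 ≡ 58; y = λ·(66 - 58) - 36 ≡ 15. → (58, 15)
2H = (58, 15).
Finally 2G + 2H:
(2, 75) + (58, 15). λ = (15 - 75)/(58 - 2) ≡ 19/56 mod 79. 56⁻¹ ≡ 24 (mod 79) since 56·24 = 1344 ≡ 1, so λ ≡ 61.
  x = λ² - 2 - 58 = 3721 - 60 ≡ 27; y = λ·(2 - 27) - 75 ≡ 59. → (27, 59)

(27, 59)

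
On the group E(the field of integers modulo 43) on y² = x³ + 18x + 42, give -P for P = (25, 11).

(25, 32)

-(25, 11) = (25, -11 mod 43) = (25, 32).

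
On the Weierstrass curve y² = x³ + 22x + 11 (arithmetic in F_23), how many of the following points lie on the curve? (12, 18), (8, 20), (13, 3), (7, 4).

(12, 18): 18² ≡ 2, rhs ≡ 2 → on.
(8, 20): 20² ≡ 9, rhs ≡ 9 → on.
(13, 3): 3² ≡ 9, rhs ≡ 10 → off.
(7, 4): 4² ≡ 16, rhs ≡ 2 → off.

2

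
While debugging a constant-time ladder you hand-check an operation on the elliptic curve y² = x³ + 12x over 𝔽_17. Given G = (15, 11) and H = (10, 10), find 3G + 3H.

(12, 11)

First 3G:
Repeated addition: build up to 3G.
2G: tangent at (15, 11): λ = (3·15² + 12)/(2·11) ≡ 7/5. 5⁻¹ ≡ 7 (mod 17) since 5·7 = 35 ≡ 1, so λ ≡ 7·7 ≡ 15.
  x = λ² - 15 - 15 = 225 - 30 ≡ 8; y = λ·(15 - 8) - 11 ≡ 9. → (8, 9)
3G: (8, 9) + (15, 11). λ = (11 - 9)/(15 - 8) ≡ 2/7 mod 17. 7⁻¹ ≡ 5 (mod 17), so λ ≡ 10.
  x = λ² - 8 - 15 = 100 - 23 ≡ 9; y = λ·(8 - 9) - 9 ≡ 15. → (9, 15)
3G = (9, 15).
Next 3H:
Repeated addition: build up to 3H.
2H: tangent at (10, 10): λ = (3·10² + 12)/(2·10) ≡ 6/3. 3⁻¹ ≡ 6 (mod 17), so λ ≡ 6·6 ≡ 2.
  x = λ² - 10 - 10 = 4 - 20 ≡ 1; y = λ·(10 - 1) - 10 ≡ 8. → (1, 8)
3H: (1, 8) + (10, 10). λ = (10 - 8)/(10 - 1) ≡ 2/9 mod 17. 9⁻¹ ≡ 2 (mod 17), so λ ≡ 4.
  x = λ² - 1 - 10 = 16 - 11 ≡ 5; y = λ·(1 - 5) - 8 ≡ 10. → (5, 10)
3H = (5, 10).
Finally 3G + 3H:
(9, 15) + (5, 10). λ = (10 - 15)/(5 - 9) ≡ 12/13 mod 17. 13⁻¹ ≡ 4 (mod 17), so λ ≡ 14.
  x = λ² - 9 - 5 = 196 - 14 ≡ 12; y = λ·(9 - 12) - 15 ≡ 11. → (12, 11)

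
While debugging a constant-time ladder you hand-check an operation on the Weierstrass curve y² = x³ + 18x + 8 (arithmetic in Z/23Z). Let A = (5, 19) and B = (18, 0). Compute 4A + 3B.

First 4A:
Double-and-add on 4 = (100)₂. Start with A = (5, 19) for the leading 1-bit.
double: tangent at (5, 19): λ = (3·5² + 18)/(2·19) ≡ 1/15. 15⁻¹ ≡ 20 (mod 23), so λ ≡ 1·20 ≡ 20.
  x = λ² - 5 - 5 = 400 - 10 ≡ 22; y = λ·(5 - 22) - 19 ≡ 9. → (22, 9)
double: tangent at (22, 9): λ = (3·22² + 18)/(2·9) ≡ 21/18. 18⁻¹ ≡ 9 (mod 23), so λ ≡ 21·9 ≡ 5.
  x = λ² - 22 - 22 = 25 - 44 ≡ 4; y = λ·(22 - 4) - 9 ≡ 12. → (4, 12)
4A = (4, 12).
Next 3B:
Repeated addition: build up to 3B.
2B: (18, 0) + (18, 0): same x and y₁ ≡ -y₂, so the sum is the point at infinity.
3B: the point at infinity + (18, 0) = (18, 0) (identity).
3B = (18, 0).
Finally 4A + 3B:
(4, 12) + (18, 0). λ = (0 - 12)/(18 - 4) ≡ 11/14 mod 23. 14⁻¹ ≡ 5 (mod 23), so λ ≡ 9.
  x = λ² - 4 - 18 = 81 - 22 ≡ 13; y = λ·(4 - 13) - 12 ≡ 22. → (13, 22)

(13, 22)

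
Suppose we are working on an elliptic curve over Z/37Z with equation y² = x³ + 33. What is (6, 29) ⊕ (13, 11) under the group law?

(6, 29) + (13, 11). λ = (11 - 29)/(13 - 6) ≡ 19/7 mod 37. 7⁻¹ ≡ 16 (mod 37) since 7·16 = 112 ≡ 1, so λ ≡ 8.
  x = λ² - 6 - 13 = 64 - 19 ≡ 8; y = λ·(6 - 8) - 29 ≡ 29. → (8, 29)

(8, 29)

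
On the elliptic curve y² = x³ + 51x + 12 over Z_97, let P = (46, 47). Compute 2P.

tangent at (46, 47): λ = (3·46² + 51)/(2·47) ≡ 94/94. 94⁻¹ ≡ 32 (mod 97), so λ ≡ 94·32 ≡ 1.
  x = λ² - 46 - 46 = 1 - 92 ≡ 6; y = λ·(46 - 6) - 47 ≡ 90. → (6, 90)

(6, 90)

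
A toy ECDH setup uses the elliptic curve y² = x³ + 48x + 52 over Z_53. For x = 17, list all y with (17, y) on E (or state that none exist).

2, 51

x³ + 48x + 52 = 5781 ≡ 4 (mod 53).
Square roots of 4 mod 53: 2 and 51 (since 2² = 4 ≡ 4).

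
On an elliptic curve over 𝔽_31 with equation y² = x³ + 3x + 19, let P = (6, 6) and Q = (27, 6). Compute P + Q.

(29, 25)

(6, 6) + (27, 6). λ = (6 - 6)/(27 - 6) ≡ 0/21 mod 31. 21⁻¹ ≡ 3 (mod 31), so λ ≡ 0.
  x = λ² - 6 - 27 = 0 - 33 ≡ 29; y = λ·(6 - 29) - 6 ≡ 25. → (29, 25)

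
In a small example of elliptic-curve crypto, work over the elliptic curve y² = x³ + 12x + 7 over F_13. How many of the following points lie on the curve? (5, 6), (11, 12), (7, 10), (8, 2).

(5, 6): 6² ≡ 10, rhs ≡ 10 → on.
(11, 12): 12² ≡ 1, rhs ≡ 1 → on.
(7, 10): 10² ≡ 9, rhs ≡ 5 → off.
(8, 2): 2² ≡ 4, rhs ≡ 4 → on.

3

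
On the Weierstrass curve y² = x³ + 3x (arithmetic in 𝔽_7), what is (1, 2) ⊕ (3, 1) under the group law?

(1, 2) + (3, 1). λ = (1 - 2)/(3 - 1) ≡ 6/2 mod 7. 2⁻¹ ≡ 4 (mod 7) since 2·4 = 8 ≡ 1, so λ ≡ 3.
  x = λ² - 1 - 3 = 9 - 4 ≡ 5; y = λ·(1 - 5) - 2 ≡ 0. → (5, 0)

(5, 0)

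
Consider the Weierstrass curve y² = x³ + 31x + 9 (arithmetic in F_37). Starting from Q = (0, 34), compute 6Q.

Repeated addition: build up to 6Q.
2Q: tangent at (0, 34): λ = (3·0² + 31)/(2·34) ≡ 31/31. 31⁻¹ ≡ 6 (mod 37) since 31·6 = 186 ≡ 1, so λ ≡ 31·6 ≡ 1.
  x = λ² - 0 - 0 = 1 - 0 ≡ 1; y = λ·(0 - 1) - 34 ≡ 2. → (1, 2)
3Q: (1, 2) + (0, 34). λ = (34 - 2)/(0 - 1) ≡ 32/36 mod 37. 36⁻¹ ≡ 36 (mod 37), so λ ≡ 5.
  x = λ² - 1 - 0 = 25 - 1 ≡ 24; y = λ·(1 - 24) - 2 ≡ 31. → (24, 31)
4Q: (24, 31) + (0, 34). λ = (34 - 31)/(0 - 24) ≡ 3/13 mod 37. 13⁻¹ ≡ 20 (mod 37) since 13·20 = 260 ≡ 1, so λ ≡ 23.
  x = λ² - 24 - 0 = 529 - 24 ≡ 24; y = λ·(24 - 24) - 31 ≡ 6. → (24, 6)
5Q: (24, 6) + (0, 34). λ = (34 - 6)/(0 - 24) ≡ 28/13 mod 37. 13⁻¹ ≡ 20 (mod 37), so λ ≡ 5.
  x = λ² - 24 - 0 = 25 - 24 ≡ 1; y = λ·(24 - 1) - 6 ≡ 35. → (1, 35)
6Q: (1, 35) + (0, 34). λ = (34 - 35)/(0 - 1) ≡ 36/36 mod 37. 36⁻¹ ≡ 36 (mod 37), so λ ≡ 1.
  x = λ² - 1 - 0 = 1 - 1 ≡ 0; y = λ·(1 - 0) - 35 ≡ 3. → (0, 3)

(0, 3)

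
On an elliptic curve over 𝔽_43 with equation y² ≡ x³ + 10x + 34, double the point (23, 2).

tangent at (23, 2): λ = (3·23² + 10)/(2·2) ≡ 6/4. 4⁻¹ ≡ 11 (mod 43), so λ ≡ 6·11 ≡ 23.
  x = λ² - 23 - 23 = 529 - 46 ≡ 10; y = λ·(23 - 10) - 2 ≡ 39. → (10, 39)

(10, 39)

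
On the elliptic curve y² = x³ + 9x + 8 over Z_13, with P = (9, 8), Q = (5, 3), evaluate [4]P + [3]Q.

First 4P:
Double-and-add on 4 = (100)₂. Start with P = (9, 8) for the leading 1-bit.
double: tangent at (9, 8): λ = (3·9² + 9)/(2·8) ≡ 5/3. 3⁻¹ ≡ 9 (mod 13), so λ ≡ 5·9 ≡ 6.
  x = λ² - 9 - 9 = 36 - 18 ≡ 5; y = λ·(9 - 5) - 8 ≡ 3. → (5, 3)
double: tangent at (5, 3): λ = (3·5² + 9)/(2·3) ≡ 6/6. 6⁻¹ ≡ 11 (mod 13) since 6·11 = 66 ≡ 1, so λ ≡ 6·11 ≡ 1.
  x = λ² - 5 - 5 = 1 - 10 ≡ 4; y = λ·(5 - 4) - 3 ≡ 11. → (4, 11)
4P = (4, 11).
Next 3Q:
Repeated addition: build up to 3Q.
2Q: tangent at (5, 3): λ = (3·5² + 9)/(2·3) ≡ 6/6. 6⁻¹ ≡ 11 (mod 13), so λ ≡ 6·11 ≡ 1.
  x = λ² - 5 - 5 = 1 - 10 ≡ 4; y = λ·(5 - 4) - 3 ≡ 11. → (4, 11)
3Q: (4, 11) + (5, 3). λ = (3 - 11)/(5 - 4) ≡ 5/1 mod 13. 1⁻¹ ≡ 1 (mod 13), so λ ≡ 5.
  x = λ² - 4 - 5 = 25 - 9 ≡ 3; y = λ·(4 - 3) - 11 ≡ 7. → (3, 7)
3Q = (3, 7).
Finally 4P + 3Q:
(4, 11) + (3, 7). λ = (7 - 11)/(3 - 4) ≡ 9/12 mod 13. 12⁻¹ ≡ 12 (mod 13), so λ ≡ 4.
  x = λ² - 4 - 3 = 16 - 7 ≡ 9; y = λ·(4 - 9) - 11 ≡ 8. → (9, 8)

(9, 8)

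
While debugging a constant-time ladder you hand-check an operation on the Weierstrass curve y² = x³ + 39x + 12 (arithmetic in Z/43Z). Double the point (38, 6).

(25, 10)

tangent at (38, 6): λ = (3·38² + 39)/(2·6) ≡ 28/12. 12⁻¹ ≡ 18 (mod 43) since 12·18 = 216 ≡ 1, so λ ≡ 28·18 ≡ 31.
  x = λ² - 38 - 38 = 961 - 76 ≡ 25; y = λ·(38 - 25) - 6 ≡ 10. → (25, 10)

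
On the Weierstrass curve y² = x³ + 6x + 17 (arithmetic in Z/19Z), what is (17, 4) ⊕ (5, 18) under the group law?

(1, 9)

(17, 4) + (5, 18). λ = (18 - 4)/(5 - 17) ≡ 14/7 mod 19. 7⁻¹ ≡ 11 (mod 19) since 7·11 = 77 ≡ 1, so λ ≡ 2.
  x = λ² - 17 - 5 = 4 - 22 ≡ 1; y = λ·(17 - 1) - 4 ≡ 9. → (1, 9)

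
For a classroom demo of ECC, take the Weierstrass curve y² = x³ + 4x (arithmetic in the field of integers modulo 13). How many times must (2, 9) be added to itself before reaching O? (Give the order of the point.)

4

2P: tangent at (2, 9): λ = (3·2² + 4)/(2·9) ≡ 3/5. 5⁻¹ ≡ 8 (mod 13), so λ ≡ 3·8 ≡ 11.
  x = λ² - 2 - 2 = 121 - 4 ≡ 0; y = λ·(2 - 0) - 9 ≡ 0. → (0, 0)
3P: (0, 0) + (2, 9). λ = (9 - 0)/(2 - 0) ≡ 9/2 mod 13. 2⁻¹ ≡ 7 (mod 13), so λ ≡ 11.
  x = λ² - 0 - 2 = 121 - 2 ≡ 2; y = λ·(0 - 2) - 0 ≡ 4. → (2, 4)
4P: (2, 4) + (2, 9): same x and y₁ ≡ -y₂, so the sum is O.
4P = O, so the order is 4.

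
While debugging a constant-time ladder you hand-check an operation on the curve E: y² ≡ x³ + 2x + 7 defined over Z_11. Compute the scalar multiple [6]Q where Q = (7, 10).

Double-and-add on 6 = (110)₂. Start with Q = (7, 10) for the leading 1-bit.
double: tangent at (7, 10): λ = (3·7² + 2)/(2·10) ≡ 6/9. 9⁻¹ ≡ 5 (mod 11), so λ ≡ 6·5 ≡ 8.
  x = λ² - 7 - 7 = 64 - 14 ≡ 6; y = λ·(7 - 6) - 10 ≡ 9. → (6, 9)
add Q: (6, 9) + (7, 10). λ = (10 - 9)/(7 - 6) ≡ 1/1 mod 11. 1⁻¹ ≡ 1 (mod 11) since 1·1 = 1 ≡ 1, so λ ≡ 1.
  x = λ² - 6 - 7 = 1 - 13 ≡ 10; y = λ·(6 - 10) - 9 ≡ 9. → (10, 9)
double: tangent at (10, 9): λ = (3·10² + 2)/(2·9) ≡ 5/7. 7⁻¹ ≡ 8 (mod 11), so λ ≡ 5·8 ≡ 7.
  x = λ² - 10 - 10 = 49 - 20 ≡ 7; y = λ·(10 - 7) - 9 ≡ 1. → (7, 1)

(7, 1)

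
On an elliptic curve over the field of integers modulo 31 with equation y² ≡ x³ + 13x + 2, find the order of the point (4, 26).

7

2P: tangent at (4, 26): λ = (3·4² + 13)/(2·26) ≡ 30/21. 21⁻¹ ≡ 3 (mod 31) since 21·3 = 63 ≡ 1, so λ ≡ 30·3 ≡ 28.
  x = λ² - 4 - 4 = 784 - 8 ≡ 1; y = λ·(4 - 1) - 26 ≡ 27. → (1, 27)
3P: (1, 27) + (4, 26). λ = (26 - 27)/(4 - 1) ≡ 30/3 mod 31. 3⁻¹ ≡ 21 (mod 31), so λ ≡ 10.
  x = λ² - 1 - 4 = 100 - 5 ≡ 2; y = λ·(1 - 2) - 27 ≡ 25. → (2, 25)
4P: (2, 25) + (4, 26). λ = (26 - 25)/(4 - 2) ≡ 1/2 mod 31. 2⁻¹ ≡ 16 (mod 31) since 2·16 = 32 ≡ 1, so λ ≡ 16.
  x = λ² - 2 - 4 = 256 - 6 ≡ 2; y = λ·(2 - 2) - 25 ≡ 6. → (2, 6)
5P: (2, 6) + (4, 26). λ = (26 - 6)/(4 - 2) ≡ 20/2 mod 31. 2⁻¹ ≡ 16 (mod 31), so λ ≡ 10.
  x = λ² - 2 - 4 = 100 - 6 ≡ 1; y = λ·(2 - 1) - 6 ≡ 4. → (1, 4)
6P: (1, 4) + (4, 26). λ = (26 - 4)/(4 - 1) ≡ 22/3 mod 31. 3⁻¹ ≡ 21 (mod 31) since 3·21 = 63 ≡ 1, so λ ≡ 28.
  x = λ² - 1 - 4 = 784 - 5 ≡ 4; y = λ·(1 - 4) - 4 ≡ 5. → (4, 5)
7P: (4, 5) + (4, 26): same x and y₁ ≡ -y₂, so the sum is O.
7P = O, so the order is 7.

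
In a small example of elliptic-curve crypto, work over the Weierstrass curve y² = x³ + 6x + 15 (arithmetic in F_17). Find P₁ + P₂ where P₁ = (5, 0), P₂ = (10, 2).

(11, 1)

(5, 0) + (10, 2). λ = (2 - 0)/(10 - 5) ≡ 2/5 mod 17. 5⁻¹ ≡ 7 (mod 17), so λ ≡ 14.
  x = λ² - 5 - 10 = 196 - 15 ≡ 11; y = λ·(5 - 11) - 0 ≡ 1. → (11, 1)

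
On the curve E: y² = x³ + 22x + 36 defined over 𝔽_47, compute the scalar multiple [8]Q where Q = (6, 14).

(41, 8)

Double-and-add on 8 = (1000)₂. Start with Q = (6, 14) for the leading 1-bit.
double: tangent at (6, 14): λ = (3·6² + 22)/(2·14) ≡ 36/28. 28⁻¹ ≡ 42 (mod 47), so λ ≡ 36·42 ≡ 8.
  x = λ² - 6 - 6 = 64 - 12 ≡ 5; y = λ·(6 - 5) - 14 ≡ 41. → (5, 41)
double: tangent at (5, 41): λ = (3·5² + 22)/(2·41) ≡ 3/35. 35⁻¹ ≡ 43 (mod 47), so λ ≡ 3·43 ≡ 35.
  x = λ² - 5 - 5 = 1225 - 10 ≡ 40; y = λ·(5 - 40) - 41 ≡ 3. → (40, 3)
double: tangent at (40, 3): λ = (3·40² + 22)/(2·3) ≡ 28/6. 6⁻¹ ≡ 8 (mod 47) since 6·8 = 48 ≡ 1, so λ ≡ 28·8 ≡ 36.
  x = λ² - 40 - 40 = 1296 - 80 ≡ 41; y = λ·(40 - 41) - 3 ≡ 8. → (41, 8)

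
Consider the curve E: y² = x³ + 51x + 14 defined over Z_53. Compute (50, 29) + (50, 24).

The two points share x = 50 and their y-coordinates satisfy 29 + 24 ≡ 0 (mod 53), so they are inverses. Their sum is the point at infinity.

O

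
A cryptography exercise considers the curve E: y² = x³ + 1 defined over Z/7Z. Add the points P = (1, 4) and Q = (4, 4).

(2, 3)

(1, 4) + (4, 4). λ = (4 - 4)/(4 - 1) ≡ 0/3 mod 7. 3⁻¹ ≡ 5 (mod 7), so λ ≡ 0.
  x = λ² - 1 - 4 = 0 - 5 ≡ 2; y = λ·(1 - 2) - 4 ≡ 3. → (2, 3)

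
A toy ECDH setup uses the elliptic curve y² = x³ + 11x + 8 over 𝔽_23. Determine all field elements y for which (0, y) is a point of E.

x³ + 11x + 8 = 8 ≡ 8 (mod 23).
Square roots of 8 mod 23: 10 and 13 (since 10² = 100 ≡ 8).

10, 13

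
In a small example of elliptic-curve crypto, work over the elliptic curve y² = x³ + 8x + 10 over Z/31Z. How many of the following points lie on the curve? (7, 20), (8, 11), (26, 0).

2

(7, 20): 20² ≡ 28, rhs ≡ 6 → off.
(8, 11): 11² ≡ 28, rhs ≡ 28 → on.
(26, 0): 0² ≡ 0, rhs ≡ 0 → on.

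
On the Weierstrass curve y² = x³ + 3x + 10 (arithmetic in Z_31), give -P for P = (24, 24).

-(24, 24) = (24, -24 mod 31) = (24, 7).

(24, 7)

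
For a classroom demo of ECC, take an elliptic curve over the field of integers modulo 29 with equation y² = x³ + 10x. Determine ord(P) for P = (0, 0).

2

2P: (0, 0) + (0, 0): same x and y₁ ≡ -y₂, so the sum is O.
2P = O, so the order is 2.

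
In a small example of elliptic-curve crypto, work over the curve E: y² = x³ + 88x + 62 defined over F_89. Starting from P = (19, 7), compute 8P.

(19, 82)

Repeated addition: build up to 8P.
2P: tangent at (19, 7): λ = (3·19² + 88)/(2·7) ≡ 14/14. 14⁻¹ ≡ 70 (mod 89) since 14·70 = 980 ≡ 1, so λ ≡ 14·70 ≡ 1.
  x = λ² - 19 - 19 = 1 - 38 ≡ 52; y = λ·(19 - 52) - 7 ≡ 49. → (52, 49)
3P: (52, 49) + (19, 7). λ = (7 - 49)/(19 - 52) ≡ 47/56 mod 89. 56⁻¹ ≡ 62 (mod 89) since 56·62 = 3472 ≡ 1, so λ ≡ 66.
  x = λ² - 52 - 19 = 4356 - 71 ≡ 13; y = λ·(52 - 13) - 49 ≡ 33. → (13, 33)
4P: (13, 33) + (19, 7). λ = (7 - 33)/(19 - 13) ≡ 63/6 mod 89. 6⁻¹ ≡ 15 (mod 89) since 6·15 = 90 ≡ 1, so λ ≡ 55.
  x = λ² - 13 - 19 = 3025 - 32 ≡ 56; y = λ·(13 - 56) - 33 ≡ 5. → (56, 5)
5P: (56, 5) + (19, 7). λ = (7 - 5)/(19 - 56) ≡ 2/52 mod 89. 52⁻¹ ≡ 12 (mod 89), so λ ≡ 24.
  x = λ² - 56 - 19 = 576 - 75 ≡ 56; y = λ·(56 - 56) - 5 ≡ 84. → (56, 84)
6P: (56, 84) + (19, 7). λ = (7 - 84)/(19 - 56) ≡ 12/52 mod 89. 52⁻¹ ≡ 12 (mod 89) since 52·12 = 624 ≡ 1, so λ ≡ 55.
  x = λ² - 56 - 19 = 3025 - 75 ≡ 13; y = λ·(56 - 13) - 84 ≡ 56. → (13, 56)
7P: (13, 56) + (19, 7). λ = (7 - 56)/(19 - 13) ≡ 40/6 mod 89. 6⁻¹ ≡ 15 (mod 89) since 6·15 = 90 ≡ 1, so λ ≡ 66.
  x = λ² - 13 - 19 = 4356 - 32 ≡ 52; y = λ·(13 - 52) - 56 ≡ 40. → (52, 40)
8P: (52, 40) + (19, 7). λ = (7 - 40)/(19 - 52) ≡ 56/56 mod 89. 56⁻¹ ≡ 62 (mod 89) since 56·62 = 3472 ≡ 1, so λ ≡ 1.
  x = λ² - 52 - 19 = 1 - 71 ≡ 19; y = λ·(52 - 19) - 40 ≡ 82. → (19, 82)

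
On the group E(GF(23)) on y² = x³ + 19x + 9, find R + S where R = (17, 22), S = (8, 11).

(17, 22) + (8, 11). λ = (11 - 22)/(8 - 17) ≡ 12/14 mod 23. 14⁻¹ ≡ 5 (mod 23) since 14·5 = 70 ≡ 1, so λ ≡ 14.
  x = λ² - 17 - 8 = 196 - 25 ≡ 10; y = λ·(17 - 10) - 22 ≡ 7. → (10, 7)

(10, 7)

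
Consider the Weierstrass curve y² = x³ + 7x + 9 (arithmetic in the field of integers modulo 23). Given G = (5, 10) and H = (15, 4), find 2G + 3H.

(4, 3)

First 2G:
Repeated addition: build up to 2G.
2G: tangent at (5, 10): λ = (3·5² + 7)/(2·10) ≡ 13/20. 20⁻¹ ≡ 15 (mod 23) since 20·15 = 300 ≡ 1, so λ ≡ 13·15 ≡ 11.
  x = λ² - 5 - 5 = 121 - 10 ≡ 19; y = λ·(5 - 19) - 10 ≡ 20. → (19, 20)
2G = (19, 20).
Next 3H:
Repeated addition: build up to 3H.
2H: tangent at (15, 4): λ = (3·15² + 7)/(2·4) ≡ 15/8. 8⁻¹ ≡ 3 (mod 23) since 8·3 = 24 ≡ 1, so λ ≡ 15·3 ≡ 22.
  x = λ² - 15 - 15 = 484 - 30 ≡ 17; y = λ·(15 - 17) - 4 ≡ 21. → (17, 21)
3H: (17, 21) + (15, 4). λ = (4 - 21)/(15 - 17) ≡ 6/21 mod 23. 21⁻¹ ≡ 11 (mod 23) since 21·11 = 231 ≡ 1, so λ ≡ 20.
  x = λ² - 17 - 15 = 400 - 32 ≡ 0; y = λ·(17 - 0) - 21 ≡ 20. → (0, 20)
3H = (0, 20).
Finally 2G + 3H:
(19, 20) + (0, 20). λ = (20 - 20)/(0 - 19) ≡ 0/4 mod 23. 4⁻¹ ≡ 6 (mod 23) since 4·6 = 24 ≡ 1, so λ ≡ 0.
  x = λ² - 19 - 0 = 0 - 19 ≡ 4; y = λ·(19 - 4) - 20 ≡ 3. → (4, 3)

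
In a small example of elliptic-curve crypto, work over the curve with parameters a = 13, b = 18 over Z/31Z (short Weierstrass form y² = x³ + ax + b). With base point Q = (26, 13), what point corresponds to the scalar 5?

(4, 14)

Repeated addition: build up to 5Q.
2Q: tangent at (26, 13): λ = (3·26² + 13)/(2·13) ≡ 26/26. 26⁻¹ ≡ 6 (mod 31), so λ ≡ 26·6 ≡ 1.
  x = λ² - 26 - 26 = 1 - 52 ≡ 11; y = λ·(26 - 11) - 13 ≡ 2. → (11, 2)
3Q: (11, 2) + (26, 13). λ = (13 - 2)/(26 - 11) ≡ 11/15 mod 31. 15⁻¹ ≡ 29 (mod 31), so λ ≡ 9.
  x = λ² - 11 - 26 = 81 - 37 ≡ 13; y = λ·(11 - 13) - 2 ≡ 11. → (13, 11)
4Q: (13, 11) + (26, 13). λ = (13 - 11)/(26 - 13) ≡ 2/13 mod 31. 13⁻¹ ≡ 12 (mod 31) since 13·12 = 156 ≡ 1, so λ ≡ 24.
  x = λ² - 13 - 26 = 576 - 39 ≡ 10; y = λ·(13 - 10) - 11 ≡ 30. → (10, 30)
5Q: (10, 30) + (26, 13). λ = (13 - 30)/(26 - 10) ≡ 14/16 mod 31. 16⁻¹ ≡ 2 (mod 31), so λ ≡ 28.
  x = λ² - 10 - 26 = 784 - 36 ≡ 4; y = λ·(10 - 4) - 30 ≡ 14. → (4, 14)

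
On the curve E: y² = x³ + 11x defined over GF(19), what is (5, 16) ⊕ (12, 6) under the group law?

(18, 8)

(5, 16) + (12, 6). λ = (6 - 16)/(12 - 5) ≡ 9/7 mod 19. 7⁻¹ ≡ 11 (mod 19) since 7·11 = 77 ≡ 1, so λ ≡ 4.
  x = λ² - 5 - 12 = 16 - 17 ≡ 18; y = λ·(5 - 18) - 16 ≡ 8. → (18, 8)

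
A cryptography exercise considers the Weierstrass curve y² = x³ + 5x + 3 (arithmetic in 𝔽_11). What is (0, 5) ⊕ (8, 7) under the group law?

(1, 3)

(0, 5) + (8, 7). λ = (7 - 5)/(8 - 0) ≡ 2/8 mod 11. 8⁻¹ ≡ 7 (mod 11), so λ ≡ 3.
  x = λ² - 0 - 8 = 9 - 8 ≡ 1; y = λ·(0 - 1) - 5 ≡ 3. → (1, 3)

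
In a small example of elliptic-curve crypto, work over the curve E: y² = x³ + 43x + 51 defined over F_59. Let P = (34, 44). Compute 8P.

(4, 46)

Repeated addition: build up to 8P.
2P: tangent at (34, 44): λ = (3·34² + 43)/(2·44) ≡ 30/29. 29⁻¹ ≡ 57 (mod 59), so λ ≡ 30·57 ≡ 58.
  x = λ² - 34 - 34 = 3364 - 68 ≡ 51; y = λ·(34 - 51) - 44 ≡ 32. → (51, 32)
3P: (51, 32) + (34, 44). λ = (44 - 32)/(34 - 51) ≡ 12/42 mod 59. 42⁻¹ ≡ 52 (mod 59), so λ ≡ 34.
  x = λ² - 51 - 34 = 1156 - 85 ≡ 9; y = λ·(51 - 9) - 32 ≡ 39. → (9, 39)
4P: (9, 39) + (34, 44). λ = (44 - 39)/(34 - 9) ≡ 5/25 mod 59. 25⁻¹ ≡ 26 (mod 59) since 25·26 = 650 ≡ 1, so λ ≡ 12.
  x = λ² - 9 - 34 = 144 - 43 ≡ 42; y = λ·(9 - 42) - 39 ≡ 37. → (42, 37)
5P: (42, 37) + (34, 44). λ = (44 - 37)/(34 - 42) ≡ 7/51 mod 59. 51⁻¹ ≡ 22 (mod 59) since 51·22 = 1122 ≡ 1, so λ ≡ 36.
  x = λ² - 42 - 34 = 1296 - 76 ≡ 40; y = λ·(42 - 40) - 37 ≡ 35. → (40, 35)
6P: (40, 35) + (34, 44). λ = (44 - 35)/(34 - 40) ≡ 9/53 mod 59. 53⁻¹ ≡ 49 (mod 59), so λ ≡ 28.
  x = λ² - 40 - 34 = 784 - 74 ≡ 2; y = λ·(40 - 2) - 35 ≡ 26. → (2, 26)
7P: (2, 26) + (34, 44). λ = (44 - 26)/(34 - 2) ≡ 18/32 mod 59. 32⁻¹ ≡ 24 (mod 59), so λ ≡ 19.
  x = λ² - 2 - 34 = 361 - 36 ≡ 30; y = λ·(2 - 30) - 26 ≡ 32. → (30, 32)
8P: (30, 32) + (34, 44). λ = (44 - 32)/(34 - 30) ≡ 12/4 mod 59. 4⁻¹ ≡ 15 (mod 59), so λ ≡ 3.
  x = λ² - 30 - 34 = 9 - 64 ≡ 4; y = λ·(30 - 4) - 32 ≡ 46. → (4, 46)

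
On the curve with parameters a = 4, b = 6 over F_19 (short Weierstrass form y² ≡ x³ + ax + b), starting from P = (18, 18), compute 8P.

(16, 9)

Repeated addition: build up to 8P.
2P: tangent at (18, 18): λ = (3·18² + 4)/(2·18) ≡ 7/17. 17⁻¹ ≡ 9 (mod 19) since 17·9 = 153 ≡ 1, so λ ≡ 7·9 ≡ 6.
  x = λ² - 18 - 18 = 36 - 36 ≡ 0; y = λ·(18 - 0) - 18 ≡ 14. → (0, 14)
3P: (0, 14) + (18, 18). λ = (18 - 14)/(18 - 0) ≡ 4/18 mod 19. 18⁻¹ ≡ 18 (mod 19), so λ ≡ 15.
  x = λ² - 0 - 18 = 225 - 18 ≡ 17; y = λ·(0 - 17) - 14 ≡ 16. → (17, 16)
4P: (17, 16) + (18, 18). λ = (18 - 16)/(18 - 17) ≡ 2/1 mod 19. 1⁻¹ ≡ 1 (mod 19) since 1·1 = 1 ≡ 1, so λ ≡ 2.
  x = λ² - 17 - 18 = 4 - 35 ≡ 7; y = λ·(17 - 7) - 16 ≡ 4. → (7, 4)
5P: (7, 4) + (18, 18). λ = (18 - 4)/(18 - 7) ≡ 14/11 mod 19. 11⁻¹ ≡ 7 (mod 19) since 11·7 = 77 ≡ 1, so λ ≡ 3.
  x = λ² - 7 - 18 = 9 - 25 ≡ 3; y = λ·(7 - 3) - 4 ≡ 8. → (3, 8)
6P: (3, 8) + (18, 18). λ = (18 - 8)/(18 - 3) ≡ 10/15 mod 19. 15⁻¹ ≡ 14 (mod 19), so λ ≡ 7.
  x = λ² - 3 - 18 = 49 - 21 ≡ 9; y = λ·(3 - 9) - 8 ≡ 7. → (9, 7)
7P: (9, 7) + (18, 18). λ = (18 - 7)/(18 - 9) ≡ 11/9 mod 19. 9⁻¹ ≡ 17 (mod 19), so λ ≡ 16.
  x = λ² - 9 - 18 = 256 - 27 ≡ 1; y = λ·(9 - 1) - 7 ≡ 7. → (1, 7)
8P: (1, 7) + (18, 18). λ = (18 - 7)/(18 - 1) ≡ 11/17 mod 19. 17⁻¹ ≡ 9 (mod 19), so λ ≡ 4.
  x = λ² - 1 - 18 = 16 - 19 ≡ 16; y = λ·(1 - 16) - 7 ≡ 9. → (16, 9)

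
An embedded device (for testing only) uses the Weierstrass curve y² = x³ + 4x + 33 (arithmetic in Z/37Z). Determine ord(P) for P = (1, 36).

2P: tangent at (1, 36): λ = (3·1² + 4)/(2·36) ≡ 7/35. 35⁻¹ ≡ 18 (mod 37), so λ ≡ 7·18 ≡ 15.
  x = λ² - 1 - 1 = 225 - 2 ≡ 1; y = λ·(1 - 1) - 36 ≡ 1. → (1, 1)
3P: (1, 1) + (1, 36): same x and y₁ ≡ -y₂, so the sum is ∞.
3P = ∞, so the order is 3.

3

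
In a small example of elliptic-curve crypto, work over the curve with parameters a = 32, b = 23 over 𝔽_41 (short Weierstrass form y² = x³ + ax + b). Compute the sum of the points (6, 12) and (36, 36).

(6, 12) + (36, 36). λ = (36 - 12)/(36 - 6) ≡ 24/30 mod 41. 30⁻¹ ≡ 26 (mod 41) since 30·26 = 780 ≡ 1, so λ ≡ 9.
  x = λ² - 6 - 36 = 81 - 42 ≡ 39; y = λ·(6 - 39) - 12 ≡ 19. → (39, 19)

(39, 19)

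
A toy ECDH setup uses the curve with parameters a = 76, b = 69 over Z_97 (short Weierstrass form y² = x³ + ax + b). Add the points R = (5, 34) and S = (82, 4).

(5, 34) + (82, 4). λ = (4 - 34)/(82 - 5) ≡ 67/77 mod 97. 77⁻¹ ≡ 63 (mod 97) since 77·63 = 4851 ≡ 1, so λ ≡ 50.
  x = λ² - 5 - 82 = 2500 - 87 ≡ 85; y = λ·(5 - 85) - 34 ≡ 40. → (85, 40)

(85, 40)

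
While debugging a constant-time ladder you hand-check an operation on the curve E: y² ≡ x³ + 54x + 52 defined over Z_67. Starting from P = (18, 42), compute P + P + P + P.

Repeated addition: build up to 4P.
2P: tangent at (18, 42): λ = (3·18² + 54)/(2·42) ≡ 21/17. 17⁻¹ ≡ 4 (mod 67), so λ ≡ 21·4 ≡ 17.
  x = λ² - 18 - 18 = 289 - 36 ≡ 52; y = λ·(18 - 52) - 42 ≡ 50. → (52, 50)
3P: (52, 50) + (18, 42). λ = (42 - 50)/(18 - 52) ≡ 59/33 mod 67. 33⁻¹ ≡ 65 (mod 67), so λ ≡ 16.
  x = λ² - 52 - 18 = 256 - 70 ≡ 52; y = λ·(52 - 52) - 50 ≡ 17. → (52, 17)
4P: (52, 17) + (18, 42). λ = (42 - 17)/(18 - 52) ≡ 25/33 mod 67. 33⁻¹ ≡ 65 (mod 67), so λ ≡ 17.
  x = λ² - 52 - 18 = 289 - 70 ≡ 18; y = λ·(52 - 18) - 17 ≡ 25. → (18, 25)

(18, 25)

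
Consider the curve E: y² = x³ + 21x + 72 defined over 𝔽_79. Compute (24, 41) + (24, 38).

The two points share x = 24 and their y-coordinates satisfy 41 + 38 ≡ 0 (mod 79), so they are inverses. Their sum is O.

O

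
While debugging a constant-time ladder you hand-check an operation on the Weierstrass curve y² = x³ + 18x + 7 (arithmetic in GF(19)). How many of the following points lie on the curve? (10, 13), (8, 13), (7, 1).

(10, 13): 13² ≡ 17, rhs ≡ 9 → off.
(8, 13): 13² ≡ 17, rhs ≡ 17 → on.
(7, 1): 1² ≡ 1, rhs ≡ 1 → on.

2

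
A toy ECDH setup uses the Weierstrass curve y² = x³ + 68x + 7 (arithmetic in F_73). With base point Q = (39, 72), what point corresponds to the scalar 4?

(1, 52)

Double-and-add on 4 = (100)₂. Start with Q = (39, 72) for the leading 1-bit.
double: tangent at (39, 72): λ = (3·39² + 68)/(2·72) ≡ 32/71. 71⁻¹ ≡ 36 (mod 73), so λ ≡ 32·36 ≡ 57.
  x = λ² - 39 - 39 = 3249 - 78 ≡ 32; y = λ·(39 - 32) - 72 ≡ 35. → (32, 35)
double: tangent at (32, 35): λ = (3·32² + 68)/(2·35) ≡ 1/70. 70⁻¹ ≡ 24 (mod 73) since 70·24 = 1680 ≡ 1, so λ ≡ 1·24 ≡ 24.
  x = λ² - 32 - 32 = 576 - 64 ≡ 1; y = λ·(32 - 1) - 35 ≡ 52. → (1, 52)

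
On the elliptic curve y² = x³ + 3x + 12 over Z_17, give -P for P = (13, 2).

-(13, 2) = (13, -2 mod 17) = (13, 15).

(13, 15)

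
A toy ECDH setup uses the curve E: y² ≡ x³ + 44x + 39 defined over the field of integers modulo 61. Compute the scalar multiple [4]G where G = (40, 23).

(41, 2)

Double-and-add on 4 = (100)₂. Start with G = (40, 23) for the leading 1-bit.
double: tangent at (40, 23): λ = (3·40² + 44)/(2·23) ≡ 25/46. 46⁻¹ ≡ 4 (mod 61), so λ ≡ 25·4 ≡ 39.
  x = λ² - 40 - 40 = 1521 - 80 ≡ 38; y = λ·(40 - 38) - 23 ≡ 55. → (38, 55)
double: tangent at (38, 55): λ = (3·38² + 44)/(2·55) ≡ 45/49. 49⁻¹ ≡ 5 (mod 61), so λ ≡ 45·5 ≡ 42.
  x = λ² - 38 - 38 = 1764 - 76 ≡ 41; y = λ·(38 - 41) - 55 ≡ 2. → (41, 2)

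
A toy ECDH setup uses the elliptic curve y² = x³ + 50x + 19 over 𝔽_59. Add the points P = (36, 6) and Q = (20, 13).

(36, 6) + (20, 13). λ = (13 - 6)/(20 - 36) ≡ 7/43 mod 59. 43⁻¹ ≡ 11 (mod 59), so λ ≡ 18.
  x = λ² - 36 - 20 = 324 - 56 ≡ 32; y = λ·(36 - 32) - 6 ≡ 7. → (32, 7)

(32, 7)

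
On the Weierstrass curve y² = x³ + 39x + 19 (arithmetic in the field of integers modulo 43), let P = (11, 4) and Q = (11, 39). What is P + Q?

The two points share x = 11 and their y-coordinates satisfy 4 + 39 ≡ 0 (mod 43), so they are inverses. Their sum is 𝒪.

O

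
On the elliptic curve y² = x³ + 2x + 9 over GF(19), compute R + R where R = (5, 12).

tangent at (5, 12): λ = (3·5² + 2)/(2·12) ≡ 1/5. 5⁻¹ ≡ 4 (mod 19), so λ ≡ 1·4 ≡ 4.
  x = λ² - 5 - 5 = 16 - 10 ≡ 6; y = λ·(5 - 6) - 12 ≡ 3. → (6, 3)

(6, 3)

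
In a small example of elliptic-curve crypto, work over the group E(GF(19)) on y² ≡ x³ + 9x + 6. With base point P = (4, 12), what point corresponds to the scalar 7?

(1, 15)

Repeated addition: build up to 7P.
2P: tangent at (4, 12): λ = (3·4² + 9)/(2·12) ≡ 0/5. 5⁻¹ ≡ 4 (mod 19), so λ ≡ 0·4 ≡ 0.
  x = λ² - 4 - 4 = 0 - 8 ≡ 11; y = λ·(4 - 11) - 12 ≡ 7. → (11, 7)
3P: (11, 7) + (4, 12). λ = (12 - 7)/(4 - 11) ≡ 5/12 mod 19. 12⁻¹ ≡ 8 (mod 19), so λ ≡ 2.
  x = λ² - 11 - 4 = 4 - 15 ≡ 8; y = λ·(11 - 8) - 7 ≡ 18. → (8, 18)
4P: (8, 18) + (4, 12). λ = (12 - 18)/(4 - 8) ≡ 13/15 mod 19. 15⁻¹ ≡ 14 (mod 19) since 15·14 = 210 ≡ 1, so λ ≡ 11.
  x = λ² - 8 - 4 = 121 - 12 ≡ 14; y = λ·(8 - 14) - 18 ≡ 11. → (14, 11)
5P: (14, 11) + (4, 12). λ = (12 - 11)/(4 - 14) ≡ 1/9 mod 19. 9⁻¹ ≡ 17 (mod 19) since 9·17 = 153 ≡ 1, so λ ≡ 17.
  x = λ² - 14 - 4 = 289 - 18 ≡ 5; y = λ·(14 - 5) - 11 ≡ 9. → (5, 9)
6P: (5, 9) + (4, 12). λ = (12 - 9)/(4 - 5) ≡ 3/18 mod 19. 18⁻¹ ≡ 18 (mod 19), so λ ≡ 16.
  x = λ² - 5 - 4 = 256 - 9 ≡ 0; y = λ·(5 - 0) - 9 ≡ 14. → (0, 14)
7P: (0, 14) + (4, 12). λ = (12 - 14)/(4 - 0) ≡ 17/4 mod 19. 4⁻¹ ≡ 5 (mod 19) since 4·5 = 20 ≡ 1, so λ ≡ 9.
  x = λ² - 0 - 4 = 81 - 4 ≡ 1; y = λ·(0 - 1) - 14 ≡ 15. → (1, 15)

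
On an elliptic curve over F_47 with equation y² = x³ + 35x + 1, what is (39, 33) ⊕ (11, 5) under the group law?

(39, 33) + (11, 5). λ = (5 - 33)/(11 - 39) ≡ 19/19 mod 47. 19⁻¹ ≡ 5 (mod 47), so λ ≡ 1.
  x = λ² - 39 - 11 = 1 - 50 ≡ 45; y = λ·(39 - 45) - 33 ≡ 8. → (45, 8)

(45, 8)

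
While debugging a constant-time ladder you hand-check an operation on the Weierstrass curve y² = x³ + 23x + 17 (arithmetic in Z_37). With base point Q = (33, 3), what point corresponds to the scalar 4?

(36, 20)

Repeated addition: build up to 4Q.
2Q: tangent at (33, 3): λ = (3·33² + 23)/(2·3) ≡ 34/6. 6⁻¹ ≡ 31 (mod 37), so λ ≡ 34·31 ≡ 18.
  x = λ² - 33 - 33 = 324 - 66 ≡ 36; y = λ·(33 - 36) - 3 ≡ 17. → (36, 17)
3Q: (36, 17) + (33, 3). λ = (3 - 17)/(33 - 36) ≡ 23/34 mod 37. 34⁻¹ ≡ 12 (mod 37), so λ ≡ 17.
  x = λ² - 36 - 33 = 289 - 69 ≡ 35; y = λ·(36 - 35) - 17 ≡ 0. → (35, 0)
4Q: (35, 0) + (33, 3). λ = (3 - 0)/(33 - 35) ≡ 3/35 mod 37. 35⁻¹ ≡ 18 (mod 37) since 35·18 = 630 ≡ 1, so λ ≡ 17.
  x = λ² - 35 - 33 = 289 - 68 ≡ 36; y = λ·(35 - 36) - 0 ≡ 20. → (36, 20)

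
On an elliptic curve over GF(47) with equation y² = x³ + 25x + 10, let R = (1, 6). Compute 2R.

tangent at (1, 6): λ = (3·1² + 25)/(2·6) ≡ 28/12. 12⁻¹ ≡ 4 (mod 47) since 12·4 = 48 ≡ 1, so λ ≡ 28·4 ≡ 18.
  x = λ² - 1 - 1 = 324 - 2 ≡ 40; y = λ·(1 - 40) - 6 ≡ 44. → (40, 44)

(40, 44)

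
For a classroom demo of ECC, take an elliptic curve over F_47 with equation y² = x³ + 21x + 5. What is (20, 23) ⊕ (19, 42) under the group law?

(20, 23) + (19, 42). λ = (42 - 23)/(19 - 20) ≡ 19/46 mod 47. 46⁻¹ ≡ 46 (mod 47), so λ ≡ 28.
  x = λ² - 20 - 19 = 784 - 39 ≡ 40; y = λ·(20 - 40) - 23 ≡ 28. → (40, 28)

(40, 28)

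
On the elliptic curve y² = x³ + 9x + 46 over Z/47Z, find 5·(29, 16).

Write Q = (29, 16).
Double-and-add on 5 = (101)₂. Start with Q = (29, 16) for the leading 1-bit.
double: tangent at (29, 16): λ = (3·29² + 9)/(2·16) ≡ 41/32. 32⁻¹ ≡ 25 (mod 47), so λ ≡ 41·25 ≡ 38.
  x = λ² - 29 - 29 = 1444 - 58 ≡ 23; y = λ·(29 - 23) - 16 ≡ 24. → (23, 24)
double: tangent at (23, 24): λ = (3·23² + 9)/(2·24) ≡ 45/1. 1⁻¹ ≡ 1 (mod 47) since 1·1 = 1 ≡ 1, so λ ≡ 45·1 ≡ 45.
  x = λ² - 23 - 23 = 2025 - 46 ≡ 5; y = λ·(23 - 5) - 24 ≡ 34. → (5, 34)
add Q: (5, 34) + (29, 16). λ = (16 - 34)/(29 - 5) ≡ 29/24 mod 47. 24⁻¹ ≡ 2 (mod 47) since 24·2 = 48 ≡ 1, so λ ≡ 11.
  x = λ² - 5 - 29 = 121 - 34 ≡ 40; y = λ·(5 - 40) - 34 ≡ 4. → (40, 4)

(40, 4)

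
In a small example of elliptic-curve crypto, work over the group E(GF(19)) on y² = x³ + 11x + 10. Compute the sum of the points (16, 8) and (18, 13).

(16, 8) + (18, 13). λ = (13 - 8)/(18 - 16) ≡ 5/2 mod 19. 2⁻¹ ≡ 10 (mod 19), so λ ≡ 12.
  x = λ² - 16 - 18 = 144 - 34 ≡ 15; y = λ·(16 - 15) - 8 ≡ 4. → (15, 4)

(15, 4)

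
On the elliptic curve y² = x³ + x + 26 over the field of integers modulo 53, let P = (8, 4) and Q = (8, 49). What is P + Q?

O

The two points share x = 8 and their y-coordinates satisfy 4 + 49 ≡ 0 (mod 53), so they are inverses. Their sum is ∞.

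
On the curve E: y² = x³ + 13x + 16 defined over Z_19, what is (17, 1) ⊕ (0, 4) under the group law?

(9, 11)

(17, 1) + (0, 4). λ = (4 - 1)/(0 - 17) ≡ 3/2 mod 19. 2⁻¹ ≡ 10 (mod 19) since 2·10 = 20 ≡ 1, so λ ≡ 11.
  x = λ² - 17 - 0 = 121 - 17 ≡ 9; y = λ·(17 - 9) - 1 ≡ 11. → (9, 11)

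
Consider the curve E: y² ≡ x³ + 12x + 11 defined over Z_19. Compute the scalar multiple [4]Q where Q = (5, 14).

Repeated addition: build up to 4Q.
2Q: tangent at (5, 14): λ = (3·5² + 12)/(2·14) ≡ 11/9. 9⁻¹ ≡ 17 (mod 19) since 9·17 = 153 ≡ 1, so λ ≡ 11·17 ≡ 16.
  x = λ² - 5 - 5 = 256 - 10 ≡ 18; y = λ·(5 - 18) - 14 ≡ 6. → (18, 6)
3Q: (18, 6) + (5, 14). λ = (14 - 6)/(5 - 18) ≡ 8/6 mod 19. 6⁻¹ ≡ 16 (mod 19), so λ ≡ 14.
  x = λ² - 18 - 5 = 196 - 23 ≡ 2; y = λ·(18 - 2) - 6 ≡ 9. → (2, 9)
4Q: (2, 9) + (5, 14). λ = (14 - 9)/(5 - 2) ≡ 5/3 mod 19. 3⁻¹ ≡ 13 (mod 19) since 3·13 = 39 ≡ 1, so λ ≡ 8.
  x = λ² - 2 - 5 = 64 - 7 ≡ 0; y = λ·(2 - 0) - 9 ≡ 7. → (0, 7)

(0, 7)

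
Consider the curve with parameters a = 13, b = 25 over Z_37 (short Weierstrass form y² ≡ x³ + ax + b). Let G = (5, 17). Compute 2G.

tangent at (5, 17): λ = (3·5² + 13)/(2·17) ≡ 14/34. 34⁻¹ ≡ 12 (mod 37) since 34·12 = 408 ≡ 1, so λ ≡ 14·12 ≡ 20.
  x = λ² - 5 - 5 = 400 - 10 ≡ 20; y = λ·(5 - 20) - 17 ≡ 16. → (20, 16)

(20, 16)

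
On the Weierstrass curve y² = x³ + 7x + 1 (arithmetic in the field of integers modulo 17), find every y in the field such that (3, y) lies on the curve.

7, 10

x³ + 7x + 1 = 49 ≡ 15 (mod 17).
Square roots of 15 mod 17: 7 and 10 (since 7² = 49 ≡ 15).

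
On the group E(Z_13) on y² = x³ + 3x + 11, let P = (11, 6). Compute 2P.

(8, 1)

tangent at (11, 6): λ = (3·11² + 3)/(2·6) ≡ 2/12. 12⁻¹ ≡ 12 (mod 13), so λ ≡ 2·12 ≡ 11.
  x = λ² - 11 - 11 = 121 - 22 ≡ 8; y = λ·(11 - 8) - 6 ≡ 1. → (8, 1)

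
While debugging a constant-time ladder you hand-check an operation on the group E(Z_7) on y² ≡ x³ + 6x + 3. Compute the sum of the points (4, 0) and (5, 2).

(2, 4)

(4, 0) + (5, 2). λ = (2 - 0)/(5 - 4) ≡ 2/1 mod 7. 1⁻¹ ≡ 1 (mod 7), so λ ≡ 2.
  x = λ² - 4 - 5 = 4 - 9 ≡ 2; y = λ·(4 - 2) - 0 ≡ 4. → (2, 4)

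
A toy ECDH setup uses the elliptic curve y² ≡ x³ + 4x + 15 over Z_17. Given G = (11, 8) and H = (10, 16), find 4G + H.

(8, 10)

First 4G:
Double-and-add on 4 = (100)₂. Start with G = (11, 8) for the leading 1-bit.
double: tangent at (11, 8): λ = (3·11² + 4)/(2·8) ≡ 10/16. 16⁻¹ ≡ 16 (mod 17), so λ ≡ 10·16 ≡ 7.
  x = λ² - 11 - 11 = 49 - 22 ≡ 10; y = λ·(11 - 10) - 8 ≡ 16. → (10, 16)
double: tangent at (10, 16): λ = (3·10² + 4)/(2·16) ≡ 15/15. 15⁻¹ ≡ 8 (mod 17), so λ ≡ 15·8 ≡ 1.
  x = λ² - 10 - 10 = 1 - 20 ≡ 15; y = λ·(10 - 15) - 16 ≡ 13. → (15, 13)
4G = (15, 13).
Finally 4G + H:
(15, 13) + (10, 16). λ = (16 - 13)/(10 - 15) ≡ 3/12 mod 17. 12⁻¹ ≡ 10 (mod 17) since 12·10 = 120 ≡ 1, so λ ≡ 13.
  x = λ² - 15 - 10 = 169 - 25 ≡ 8; y = λ·(15 - 8) - 13 ≡ 10. → (8, 10)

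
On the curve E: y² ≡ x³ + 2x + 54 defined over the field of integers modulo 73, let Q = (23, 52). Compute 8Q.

(28, 4)

Repeated addition: build up to 8Q.
2Q: tangent at (23, 52): λ = (3·23² + 2)/(2·52) ≡ 56/31. 31⁻¹ ≡ 33 (mod 73), so λ ≡ 56·33 ≡ 23.
  x = λ² - 23 - 23 = 529 - 46 ≡ 45; y = λ·(23 - 45) - 52 ≡ 26. → (45, 26)
3Q: (45, 26) + (23, 52). λ = (52 - 26)/(23 - 45) ≡ 26/51 mod 73. 51⁻¹ ≡ 63 (mod 73) since 51·63 = 3213 ≡ 1, so λ ≡ 32.
  x = λ² - 45 - 23 = 1024 - 68 ≡ 7; y = λ·(45 - 7) - 26 ≡ 22. → (7, 22)
4Q: (7, 22) + (23, 52). λ = (52 - 22)/(23 - 7) ≡ 30/16 mod 73. 16⁻¹ ≡ 32 (mod 73), so λ ≡ 11.
  x = λ² - 7 - 23 = 121 - 30 ≡ 18; y = λ·(7 - 18) - 22 ≡ 3. → (18, 3)
5Q: (18, 3) + (23, 52). λ = (52 - 3)/(23 - 18) ≡ 49/5 mod 73. 5⁻¹ ≡ 44 (mod 73), so λ ≡ 39.
  x = λ² - 18 - 23 = 1521 - 41 ≡ 20; y = λ·(18 - 20) - 3 ≡ 65. → (20, 65)
6Q: (20, 65) + (23, 52). λ = (52 - 65)/(23 - 20) ≡ 60/3 mod 73. 3⁻¹ ≡ 49 (mod 73) since 3·49 = 147 ≡ 1, so λ ≡ 20.
  x = λ² - 20 - 23 = 400 - 43 ≡ 65; y = λ·(20 - 65) - 65 ≡ 57. → (65, 57)
7Q: (65, 57) + (23, 52). λ = (52 - 57)/(23 - 65) ≡ 68/31 mod 73. 31⁻¹ ≡ 33 (mod 73) since 31·33 = 1023 ≡ 1, so λ ≡ 54.
  x = λ² - 65 - 23 = 2916 - 88 ≡ 54; y = λ·(65 - 54) - 57 ≡ 26. → (54, 26)
8Q: (54, 26) + (23, 52). λ = (52 - 26)/(23 - 54) ≡ 26/42 mod 73. 42⁻¹ ≡ 40 (mod 73), so λ ≡ 18.
  x = λ² - 54 - 23 = 324 - 77 ≡ 28; y = λ·(54 - 28) - 26 ≡ 4. → (28, 4)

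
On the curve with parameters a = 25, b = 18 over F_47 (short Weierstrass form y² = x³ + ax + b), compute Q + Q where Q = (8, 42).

(38, 45)

tangent at (8, 42): λ = (3·8² + 25)/(2·42) ≡ 29/37. 37⁻¹ ≡ 14 (mod 47), so λ ≡ 29·14 ≡ 30.
  x = λ² - 8 - 8 = 900 - 16 ≡ 38; y = λ·(8 - 38) - 42 ≡ 45. → (38, 45)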